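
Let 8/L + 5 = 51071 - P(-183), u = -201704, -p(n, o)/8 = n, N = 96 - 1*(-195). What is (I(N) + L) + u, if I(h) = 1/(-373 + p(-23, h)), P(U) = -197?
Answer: -1954251006479/9688707 ≈ -2.0170e+5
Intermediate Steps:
N = 291 (N = 96 + 195 = 291)
p(n, o) = -8*n
I(h) = -1/189 (I(h) = 1/(-373 - 8*(-23)) = 1/(-373 + 184) = 1/(-189) = -1/189)
L = 8/51263 (L = 8/(-5 + (51071 - 1*(-197))) = 8/(-5 + (51071 + 197)) = 8/(-5 + 51268) = 8/51263 ≈ 0.00015606)
(I(N) + L) + u = (-1/189 + 8/51263) - 201704 = -49751/9688707 - 201704 = -1954251006479/9688707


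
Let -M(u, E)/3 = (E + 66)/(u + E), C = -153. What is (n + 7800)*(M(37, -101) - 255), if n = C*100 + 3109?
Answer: 72122175/64 ≈ 1.1269e+6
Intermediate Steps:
M(u, E) = -3*(66 + E)/(E + u) (M(u, E) = -3*(E + 66)/(u + E) = -3*(66 + E)/(E + u))
n = -12191 (n = -153*100 + 3109 = -15300 + 3109 = -12191)
(n + 7800)*(M(37, -101) - 255) = (-12191 + 7800)*(3*(-66 - 1*(-101))/(-101 + 37) - 255) = -4391*(3*(-66 + 101)/(-64) - 255) = -4391*(3*(-1/64)*35 - 255) = -4391*(-105/64 - 255) = -4391*(-16425/64) = 72122175/64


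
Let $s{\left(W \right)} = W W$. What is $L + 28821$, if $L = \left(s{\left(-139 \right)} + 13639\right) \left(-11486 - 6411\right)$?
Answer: $-589856299$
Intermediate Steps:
$s{\left(W \right)} = W^{2}$
$L = -589885120$ ($L = \left(\left(-139\right)^{2} + 13639\right) \left(-11486 - 6411\right) = \left(19321 + 13639\right) \left(-17897\right) = 32960 \left(-17897\right) = -589885120$)
$L + 28821 = -589885120 + 28821 = -589856299$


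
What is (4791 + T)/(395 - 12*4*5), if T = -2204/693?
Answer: 3317959/107415 ≈ 30.889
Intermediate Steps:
T = -2204/693 (T = -2204*1/693 = -2204/693 ≈ -3.1804)
(4791 + T)/(395 - 12*4*5) = (4791 - 2204/693)/(395 - 12*4*5) = 3317959/(693*(395 - 48*5)) = 3317959/(693*(395 - 240)) = (3317959/693)/155 = (3317959/693)*(1/155) = 3317959/107415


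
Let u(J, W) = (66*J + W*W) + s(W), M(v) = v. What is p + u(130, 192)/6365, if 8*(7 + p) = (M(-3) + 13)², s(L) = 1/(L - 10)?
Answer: 7321087/579215 ≈ 12.640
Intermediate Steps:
s(L) = 1/(-10 + L)
u(J, W) = W² + 1/(-10 + W) + 66*J (u(J, W) = (66*J + W*W) + 1/(-10 + W) = (66*J + W²) + 1/(-10 + W) = (W² + 66*J) + 1/(-10 + W) = W² + 1/(-10 + W) + 66*J)
p = 11/2 (p = -7 + (-3 + 13)²/8 = -7 + (⅛)*10² = -7 + (⅛)*100 = -7 + 25/2 = 11/2 ≈ 5.5000)
p + u(130, 192)/6365 = 11/2 + ((1 + (-10 + 192)*(192² + 66*130))/(-10 + 192))/6365 = 11/2 + ((1 + 182*(36864 + 8580))/182)*(1/6365) = 11/2 + ((1 + 182*45444)/182)*(1/6365) = 11/2 + ((1 + 8270808)/182)*(1/6365) = 11/2 + ((1/182)*8270809)*(1/6365) = 11/2 + (8270809/182)*(1/6365) = 11/2 + 8270809/1158430 = 7321087/579215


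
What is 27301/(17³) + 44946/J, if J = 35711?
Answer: 1195765709/175448143 ≈ 6.8155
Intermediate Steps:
27301/(17³) + 44946/J = 27301/(17³) + 44946/35711 = 27301/4913 + 44946*(1/35711) = 27301*(1/4913) + 44946/35711 = 27301/4913 + 44946/35711 = 1195765709/175448143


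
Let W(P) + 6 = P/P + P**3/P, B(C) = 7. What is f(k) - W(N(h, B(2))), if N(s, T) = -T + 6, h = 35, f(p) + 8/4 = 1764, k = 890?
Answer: 1766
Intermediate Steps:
f(p) = 1762 (f(p) = -2 + 1764 = 1762)
N(s, T) = 6 - T
W(P) = -5 + P**2 (W(P) = -6 + (P/P + P**3/P) = -6 + (1 + P**2) = -5 + P**2)
f(k) - W(N(h, B(2))) = 1762 - (-5 + (6 - 1*7)**2) = 1762 - (-5 + (6 - 7)**2) = 1762 - (-5 + (-1)**2) = 1762 - (-5 + 1) = 1762 - 1*(-4) = 1762 + 4 = 1766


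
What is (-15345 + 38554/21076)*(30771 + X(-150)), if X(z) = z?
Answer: -4950997202793/10538 ≈ -4.6982e+8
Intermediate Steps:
(-15345 + 38554/21076)*(30771 + X(-150)) = (-15345 + 38554/21076)*(30771 - 150) = (-15345 + 38554*(1/21076))*30621 = (-15345 + 19277/10538)*30621 = -161686333/10538*30621 = -4950997202793/10538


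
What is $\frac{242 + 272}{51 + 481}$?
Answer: $\frac{257}{266} \approx 0.96617$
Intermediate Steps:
$\frac{242 + 272}{51 + 481} = \frac{514}{532} = 514 \cdot \frac{1}{532} = \frac{257}{266}$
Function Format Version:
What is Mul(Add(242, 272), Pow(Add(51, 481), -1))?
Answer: Rational(257, 266) ≈ 0.96617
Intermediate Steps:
Mul(Add(242, 272), Pow(Add(51, 481), -1)) = Mul(514, Pow(532, -1)) = Mul(514, Rational(1, 532)) = Rational(257, 266)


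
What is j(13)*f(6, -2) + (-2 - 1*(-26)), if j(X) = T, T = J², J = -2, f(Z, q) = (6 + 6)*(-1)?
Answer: -24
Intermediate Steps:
f(Z, q) = -12 (f(Z, q) = 12*(-1) = -12)
T = 4 (T = (-2)² = 4)
j(X) = 4
j(13)*f(6, -2) + (-2 - 1*(-26)) = 4*(-12) + (-2 - 1*(-26)) = -48 + (-2 + 26) = -48 + 24 = -24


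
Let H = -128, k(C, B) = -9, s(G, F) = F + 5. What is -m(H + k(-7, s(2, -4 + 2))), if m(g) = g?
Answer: 137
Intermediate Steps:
s(G, F) = 5 + F
-m(H + k(-7, s(2, -4 + 2))) = -(-128 - 9) = -1*(-137) = 137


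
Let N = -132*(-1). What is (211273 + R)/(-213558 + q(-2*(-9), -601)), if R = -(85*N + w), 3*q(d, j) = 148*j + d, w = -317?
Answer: -300555/364802 ≈ -0.82388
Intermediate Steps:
q(d, j) = d/3 + 148*j/3 (q(d, j) = (148*j + d)/3 = (d + 148*j)/3 = d/3 + 148*j/3)
N = 132
R = -10903 (R = -(85*132 - 317) = -(11220 - 317) = -1*10903 = -10903)
(211273 + R)/(-213558 + q(-2*(-9), -601)) = (211273 - 10903)/(-213558 + ((-2*(-9))/3 + (148/3)*(-601))) = 200370/(-213558 + ((1/3)*18 - 88948/3)) = 200370/(-213558 + (6 - 88948/3)) = 200370/(-213558 - 88930/3) = 200370/(-729604/3) = 200370*(-3/729604) = -300555/364802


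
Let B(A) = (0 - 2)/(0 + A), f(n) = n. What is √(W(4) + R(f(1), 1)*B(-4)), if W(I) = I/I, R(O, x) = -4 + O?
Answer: I*√2/2 ≈ 0.70711*I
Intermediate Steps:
B(A) = -2/A
W(I) = 1
√(W(4) + R(f(1), 1)*B(-4)) = √(1 + (-4 + 1)*(-2/(-4))) = √(1 - (-6)*(-1)/4) = √(1 - 3*½) = √(1 - 3/2) = √(-½) = I*√2/2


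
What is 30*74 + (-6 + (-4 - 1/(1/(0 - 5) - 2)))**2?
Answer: 279645/121 ≈ 2311.1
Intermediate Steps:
30*74 + (-6 + (-4 - 1/(1/(0 - 5) - 2)))**2 = 2220 + (-6 + (-4 - 1/(1/(-5) - 2)))**2 = 2220 + (-6 + (-4 - 1/(-1/5 - 2)))**2 = 2220 + (-6 + (-4 - 1/(-11/5)))**2 = 2220 + (-6 + (-4 - 1*(-5/11)))**2 = 2220 + (-6 + (-4 + 5/11))**2 = 2220 + (-6 - 39/11)**2 = 2220 + (-105/11)**2 = 2220 + 11025/121 = 279645/121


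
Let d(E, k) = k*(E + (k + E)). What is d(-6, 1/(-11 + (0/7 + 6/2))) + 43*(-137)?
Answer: -376927/64 ≈ -5889.5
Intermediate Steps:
d(E, k) = k*(k + 2*E) (d(E, k) = k*(E + (E + k)) = k*(k + 2*E))
d(-6, 1/(-11 + (0/7 + 6/2))) + 43*(-137) = (1/(-11 + (0/7 + 6/2)) + 2*(-6))/(-11 + (0/7 + 6/2)) + 43*(-137) = (1/(-11 + (0*(1/7) + 6*(1/2))) - 12)/(-11 + (0*(1/7) + 6*(1/2))) - 5891 = (1/(-11 + (0 + 3)) - 12)/(-11 + (0 + 3)) - 5891 = (1/(-11 + 3) - 12)/(-11 + 3) - 5891 = (1/(-8) - 12)/(-8) - 5891 = -(-1/8 - 12)/8 - 5891 = -1/8*(-97/8) - 5891 = 97/64 - 5891 = -376927/64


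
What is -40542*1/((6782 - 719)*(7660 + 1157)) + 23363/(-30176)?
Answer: -416716763455/537710881632 ≈ -0.77498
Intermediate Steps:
-40542*1/((6782 - 719)*(7660 + 1157)) + 23363/(-30176) = -40542/(6063*8817) + 23363*(-1/30176) = -40542/53457471 - 23363/30176 = -40542*1/53457471 - 23363/30176 = -13514/17819157 - 23363/30176 = -416716763455/537710881632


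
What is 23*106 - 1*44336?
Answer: -41898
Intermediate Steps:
23*106 - 1*44336 = 2438 - 44336 = -41898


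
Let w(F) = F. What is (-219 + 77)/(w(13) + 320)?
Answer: -142/333 ≈ -0.42643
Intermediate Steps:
(-219 + 77)/(w(13) + 320) = (-219 + 77)/(13 + 320) = -142/333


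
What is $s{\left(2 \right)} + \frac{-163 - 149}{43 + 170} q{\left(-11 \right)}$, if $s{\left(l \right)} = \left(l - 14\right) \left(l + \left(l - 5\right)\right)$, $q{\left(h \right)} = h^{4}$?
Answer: $- \frac{1521812}{71} \approx -21434.0$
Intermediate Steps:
$s{\left(l \right)} = \left(-14 + l\right) \left(-5 + 2 l\right)$ ($s{\left(l \right)} = \left(-14 + l\right) \left(l + \left(-5 + l\right)\right) = \left(-14 + l\right) \left(-5 + 2 l\right)$)
$s{\left(2 \right)} + \frac{-163 - 149}{43 + 170} q{\left(-11 \right)} = \left(70 - 66 + 2 \cdot 2^{2}\right) + \frac{-163 - 149}{43 + 170} \left(-11\right)^{4} = \left(70 - 66 + 2 \cdot 4\right) + - \frac{312}{213} \cdot 14641 = \left(70 - 66 + 8\right) + \left(-312\right) \frac{1}{213} \cdot 14641 = 12 - \frac{1522664}{71} = - \frac{1521812}{71}$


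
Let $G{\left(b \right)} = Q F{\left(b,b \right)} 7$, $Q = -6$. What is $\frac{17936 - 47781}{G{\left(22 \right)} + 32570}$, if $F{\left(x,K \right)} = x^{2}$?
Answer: $- \frac{29845}{12242} \approx -2.4379$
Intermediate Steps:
$G{\left(b \right)} = - 42 b^{2}$ ($G{\left(b \right)} = - 6 b^{2} \cdot 7 = - 42 b^{2}$)
$\frac{17936 - 47781}{G{\left(22 \right)} + 32570} = \frac{17936 - 47781}{- 42 \cdot 22^{2} + 32570} = - \frac{29845}{\left(-42\right) 484 + 32570} = - \frac{29845}{-20328 + 32570} = - \frac{29845}{12242}$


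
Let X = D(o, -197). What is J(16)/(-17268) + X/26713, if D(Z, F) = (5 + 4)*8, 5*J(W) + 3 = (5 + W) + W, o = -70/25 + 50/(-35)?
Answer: 2654119/1153200210 ≈ 0.0023015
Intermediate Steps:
o = -148/35 (o = -70*1/25 + 50*(-1/35) = -14/5 - 10/7 = -148/35 ≈ -4.2286)
J(W) = 2/5 + 2*W/5 (J(W) = -3/5 + ((5 + W) + W)/5 = -3/5 + (5 + 2*W)/5 = -3/5 + (1 + 2*W/5) = 2/5 + 2*W/5)
D(Z, F) = 72 (D(Z, F) = 9*8 = 72)
X = 72
J(16)/(-17268) + X/26713 = (2/5 + (2/5)*16)/(-17268) + 72/26713 = (2/5 + 32/5)*(-1/17268) + 72*(1/26713) = (34/5)*(-1/17268) + 72/26713 = -17/43170 + 72/26713 = 2654119/1153200210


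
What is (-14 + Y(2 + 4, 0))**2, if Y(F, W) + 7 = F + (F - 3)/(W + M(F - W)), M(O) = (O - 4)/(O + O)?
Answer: 9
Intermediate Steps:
M(O) = (-4 + O)/(2*O) (M(O) = (-4 + O)/((2*O)) = (-4 + O)*(1/(2*O)) = (-4 + O)/(2*O))
Y(F, W) = -7 + F + (-3 + F)/(W + (-4 + F - W)/(2*(F - W))) (Y(F, W) = -7 + (F + (F - 3)/(W + (-4 + (F - W))/(2*(F - W)))) = -7 + (F + (-3 + F)/(W + (-4 + F - W)/(2*(F - W)))) = -7 + F + (-3 + F)/(W + (-4 + F - W)/(2*(F - W))))
(-14 + Y(2 + 4, 0))**2 = (-14 + (28 - 7*(2 + 4) + 7*0 - (2 + 4)*(4 + 0 - (2 + 4)) + 2*((2 + 4) - 1*0)*(-3 + (2 + 4) - 7*0 + (2 + 4)*0))/(-4 + (2 + 4) - 1*0 + 2*0*((2 + 4) - 1*0)))**2 = (-14 + (28 - 7*6 + 0 - 1*6*(4 + 0 - 1*6) + 2*(6 + 0)*(-3 + 6 + 0 + 6*0))/(-4 + 6 + 0 + 2*0*(6 + 0)))**2 = (-14 + (28 - 42 + 0 - 1*6*(4 + 0 - 6) + 2*6*(-3 + 6 + 0 + 0))/(-4 + 6 + 0 + 2*0*6))**2 = (-14 + (28 - 42 + 0 - 1*6*(-2) + 2*6*3)/(-4 + 6 + 0 + 0))**2 = (-14 + (28 - 42 + 0 + 12 + 36)/2)**2 = (-14 + (1/2)*34)**2 = (-14 + 17)**2 = 3**2 = 9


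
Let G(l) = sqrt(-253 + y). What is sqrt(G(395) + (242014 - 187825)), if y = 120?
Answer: sqrt(54189 + I*sqrt(133)) ≈ 232.79 + 0.025*I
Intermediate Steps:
G(l) = I*sqrt(133) (G(l) = sqrt(-253 + 120) = sqrt(-133) = I*sqrt(133))
sqrt(G(395) + (242014 - 187825)) = sqrt(I*sqrt(133) + (242014 - 187825)) = sqrt(I*sqrt(133) + 54189) = sqrt(54189 + I*sqrt(133))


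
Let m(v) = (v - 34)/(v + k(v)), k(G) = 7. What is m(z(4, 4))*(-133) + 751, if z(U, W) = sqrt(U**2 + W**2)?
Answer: 48677/17 - 21812*sqrt(2)/17 ≈ 1048.8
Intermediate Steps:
m(v) = (-34 + v)/(7 + v) (m(v) = (v - 34)/(v + 7) = (-34 + v)/(7 + v))
m(z(4, 4))*(-133) + 751 = ((-34 + sqrt(4**2 + 4**2))/(7 + sqrt(4**2 + 4**2)))*(-133) + 751 = ((-34 + sqrt(16 + 16))/(7 + sqrt(16 + 16)))*(-133) + 751 = ((-34 + sqrt(32))/(7 + sqrt(32)))*(-133) + 751 = ((-34 + 4*sqrt(2))/(7 + 4*sqrt(2)))*(-133) + 751 = -133*(-34 + 4*sqrt(2))/(7 + 4*sqrt(2)) + 751 = 751 - 133*(-34 + 4*sqrt(2))/(7 + 4*sqrt(2))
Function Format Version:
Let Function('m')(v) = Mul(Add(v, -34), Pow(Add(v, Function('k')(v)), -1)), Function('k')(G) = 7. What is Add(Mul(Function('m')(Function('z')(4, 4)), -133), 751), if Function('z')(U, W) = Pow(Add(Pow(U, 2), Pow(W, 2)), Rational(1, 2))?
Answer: Add(Rational(48677, 17), Mul(Rational(-21812, 17), Pow(2, Rational(1, 2)))) ≈ 1048.8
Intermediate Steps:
Function('m')(v) = Mul(Pow(Add(7, v), -1), Add(-34, v)) (Function('m')(v) = Mul(Add(v, -34), Pow(Add(v, 7), -1)) = Mul(Add(-34, v), Pow(Add(7, v), -1)) = Mul(Pow(Add(7, v), -1), Add(-34, v)))
Add(Mul(Function('m')(Function('z')(4, 4)), -133), 751) = Add(Mul(Mul(Pow(Add(7, Pow(Add(Pow(4, 2), Pow(4, 2)), Rational(1, 2))), -1), Add(-34, Pow(Add(Pow(4, 2), Pow(4, 2)), Rational(1, 2)))), -133), 751) = Add(Mul(Mul(Pow(Add(7, Pow(Add(16, 16), Rational(1, 2))), -1), Add(-34, Pow(Add(16, 16), Rational(1, 2)))), -133), 751) = Add(Mul(Mul(Pow(Add(7, Pow(32, Rational(1, 2))), -1), Add(-34, Pow(32, Rational(1, 2)))), -133), 751) = Add(Mul(Mul(Pow(Add(7, Mul(4, Pow(2, Rational(1, 2)))), -1), Add(-34, Mul(4, Pow(2, Rational(1, 2))))), -133), 751) = Add(Mul(-133, Pow(Add(7, Mul(4, Pow(2, Rational(1, 2)))), -1), Add(-34, Mul(4, Pow(2, Rational(1, 2))))), 751) = Add(751, Mul(-133, Pow(Add(7, Mul(4, Pow(2, Rational(1, 2)))), -1), Add(-34, Mul(4, Pow(2, Rational(1, 2))))))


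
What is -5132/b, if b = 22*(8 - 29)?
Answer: 2566/231 ≈ 11.108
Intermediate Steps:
b = -462 (b = 22*(-21) = -462)
-5132/b = -5132/(-462) = -5132*(-1/462) = 2566/231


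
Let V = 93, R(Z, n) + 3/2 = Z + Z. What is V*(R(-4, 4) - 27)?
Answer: -6789/2 ≈ -3394.5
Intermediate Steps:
R(Z, n) = -3/2 + 2*Z (R(Z, n) = -3/2 + (Z + Z) = -3/2 + 2*Z)
V*(R(-4, 4) - 27) = 93*((-3/2 + 2*(-4)) - 27) = 93*((-3/2 - 8) - 27) = 93*(-19/2 - 27) = 93*(-73/2) = -6789/2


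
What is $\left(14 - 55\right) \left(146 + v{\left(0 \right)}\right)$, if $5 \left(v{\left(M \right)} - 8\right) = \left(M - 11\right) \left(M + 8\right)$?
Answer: $- \frac{27962}{5} \approx -5592.4$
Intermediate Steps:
$v{\left(M \right)} = 8 + \frac{\left(-11 + M\right) \left(8 + M\right)}{5}$ ($v{\left(M \right)} = 8 + \frac{\left(M - 11\right) \left(M + 8\right)}{5} = 8 + \frac{\left(-11 + M\right) \left(8 + M\right)}{5}$)
$\left(14 - 55\right) \left(146 + v{\left(0 \right)}\right) = \left(14 - 55\right) \left(146 - \left(\frac{48}{5} - \frac{0^{2}}{5}\right)\right) = - 41 \left(146 + \left(- \frac{48}{5} + 0 + \frac{1}{5} \cdot 0\right)\right) = - 41 \left(146 + \left(- \frac{48}{5} + 0 + 0\right)\right) = - 41 \left(146 - \frac{48}{5}\right) = \left(-41\right) \frac{682}{5} = - \frac{27962}{5}$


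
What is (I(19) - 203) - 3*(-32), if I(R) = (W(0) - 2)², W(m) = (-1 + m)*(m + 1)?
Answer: -98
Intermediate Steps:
W(m) = (1 + m)*(-1 + m) (W(m) = (-1 + m)*(1 + m) = (1 + m)*(-1 + m))
I(R) = 9 (I(R) = ((-1 + 0²) - 2)² = ((-1 + 0) - 2)² = (-1 - 2)² = (-3)² = 9)
(I(19) - 203) - 3*(-32) = (9 - 203) - 3*(-32) = -194 + 96 = -98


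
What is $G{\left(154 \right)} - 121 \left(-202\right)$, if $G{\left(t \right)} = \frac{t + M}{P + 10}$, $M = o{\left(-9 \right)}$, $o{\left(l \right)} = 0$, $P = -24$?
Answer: $24431$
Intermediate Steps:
$M = 0$
$G{\left(t \right)} = - \frac{t}{14}$ ($G{\left(t \right)} = \frac{t + 0}{-24 + 10} = \frac{t}{-14} = t \left(- \frac{1}{14}\right) = - \frac{t}{14}$)
$G{\left(154 \right)} - 121 \left(-202\right) = \left(- \frac{1}{14}\right) 154 - 121 \left(-202\right) = -11 - -24442 = -11 + 24442 = 24431$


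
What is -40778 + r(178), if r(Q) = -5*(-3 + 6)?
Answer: -40793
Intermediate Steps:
r(Q) = -15 (r(Q) = -5*3 = -15)
-40778 + r(178) = -40778 - 15 = -40793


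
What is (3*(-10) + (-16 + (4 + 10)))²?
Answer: 1024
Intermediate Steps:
(3*(-10) + (-16 + (4 + 10)))² = (-30 + (-16 + 14))² = (-30 - 2)² = (-32)² = 1024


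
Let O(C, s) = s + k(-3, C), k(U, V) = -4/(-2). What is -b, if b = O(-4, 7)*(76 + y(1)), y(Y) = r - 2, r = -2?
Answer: -648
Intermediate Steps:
k(U, V) = 2 (k(U, V) = -4*(-½) = 2)
O(C, s) = 2 + s (O(C, s) = s + 2 = 2 + s)
y(Y) = -4 (y(Y) = -2 - 2 = -4)
b = 648 (b = (2 + 7)*(76 - 4) = 9*72 = 648)
-b = -1*648 = -648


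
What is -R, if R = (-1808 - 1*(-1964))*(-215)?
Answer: 33540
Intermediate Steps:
R = -33540 (R = (-1808 + 1964)*(-215) = 156*(-215) = -33540)
-R = -1*(-33540) = 33540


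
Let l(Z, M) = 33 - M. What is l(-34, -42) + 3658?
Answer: 3733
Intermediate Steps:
l(-34, -42) + 3658 = (33 - 1*(-42)) + 3658 = (33 + 42) + 3658 = 75 + 3658 = 3733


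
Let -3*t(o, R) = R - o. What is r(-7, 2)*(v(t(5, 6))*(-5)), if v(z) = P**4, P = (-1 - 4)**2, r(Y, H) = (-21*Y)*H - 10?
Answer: -554687500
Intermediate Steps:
t(o, R) = -R/3 + o/3 (t(o, R) = -(R - o)/3 = -R/3 + o/3)
r(Y, H) = -10 - 21*H*Y (r(Y, H) = -21*H*Y - 10 = -10 - 21*H*Y)
P = 25 (P = (-5)**2 = 25)
v(z) = 390625 (v(z) = 25**4 = 390625)
r(-7, 2)*(v(t(5, 6))*(-5)) = (-10 - 21*2*(-7))*(390625*(-5)) = (-10 + 294)*(-1953125) = 284*(-1953125) = -554687500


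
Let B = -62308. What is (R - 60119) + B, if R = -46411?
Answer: -168838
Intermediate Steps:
(R - 60119) + B = (-46411 - 60119) - 62308 = -106530 - 62308 = -168838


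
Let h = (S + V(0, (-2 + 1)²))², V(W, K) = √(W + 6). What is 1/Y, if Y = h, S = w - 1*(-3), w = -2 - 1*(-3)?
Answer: (4 + √6)⁻² ≈ 0.024041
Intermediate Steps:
w = 1 (w = -2 + 3 = 1)
S = 4 (S = 1 - 1*(-3) = 1 + 3 = 4)
V(W, K) = √(6 + W)
h = (4 + √6)² (h = (4 + √(6 + 0))² = (4 + √6)² ≈ 41.596)
Y = (4 + √6)² ≈ 41.596
1/Y = 1/((4 + √6)²) = (4 + √6)⁻²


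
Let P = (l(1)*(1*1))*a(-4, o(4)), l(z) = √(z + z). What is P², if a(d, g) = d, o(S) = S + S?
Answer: 32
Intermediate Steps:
o(S) = 2*S
l(z) = √2*√z (l(z) = √(2*z) = √2*√z)
P = -4*√2 (P = ((√2*√1)*(1*1))*(-4) = ((√2*1)*1)*(-4) = (√2*1)*(-4) = √2*(-4) = -4*√2 ≈ -5.6569)
P² = (-4*√2)² = 32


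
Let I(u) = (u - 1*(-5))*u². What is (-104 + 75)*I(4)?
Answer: -4176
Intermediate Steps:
I(u) = u²*(5 + u) (I(u) = (u + 5)*u² = (5 + u)*u² = u²*(5 + u))
(-104 + 75)*I(4) = (-104 + 75)*(4²*(5 + 4)) = -464*9 = -29*144 = -4176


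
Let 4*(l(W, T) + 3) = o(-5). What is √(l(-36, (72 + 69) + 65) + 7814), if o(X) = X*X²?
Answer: √31119/2 ≈ 88.203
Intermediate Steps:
o(X) = X³
l(W, T) = -137/4 (l(W, T) = -3 + (¼)*(-5)³ = -3 + (¼)*(-125) = -3 - 125/4 = -137/4)
√(l(-36, (72 + 69) + 65) + 7814) = √(-137/4 + 7814) = √(31119/4) = √31119/2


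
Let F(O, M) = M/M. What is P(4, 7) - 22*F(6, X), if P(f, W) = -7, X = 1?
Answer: -29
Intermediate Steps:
F(O, M) = 1
P(4, 7) - 22*F(6, X) = -7 - 22*1 = -7 - 22 = -29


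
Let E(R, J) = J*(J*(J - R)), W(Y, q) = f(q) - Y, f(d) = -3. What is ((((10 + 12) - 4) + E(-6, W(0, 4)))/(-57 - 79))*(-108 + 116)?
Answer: -45/17 ≈ -2.6471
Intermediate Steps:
W(Y, q) = -3 - Y
E(R, J) = J**2*(J - R)
((((10 + 12) - 4) + E(-6, W(0, 4)))/(-57 - 79))*(-108 + 116) = ((((10 + 12) - 4) + (-3 - 1*0)**2*((-3 - 1*0) - 1*(-6)))/(-57 - 79))*(-108 + 116) = (((22 - 4) + (-3 + 0)**2*((-3 + 0) + 6))/(-136))*8 = ((18 + (-3)**2*(-3 + 6))*(-1/136))*8 = ((18 + 9*3)*(-1/136))*8 = ((18 + 27)*(-1/136))*8 = (45*(-1/136))*8 = -45/136*8 = -45/17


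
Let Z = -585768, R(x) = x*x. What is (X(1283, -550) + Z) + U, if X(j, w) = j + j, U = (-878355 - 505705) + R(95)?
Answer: -1958237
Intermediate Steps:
R(x) = x**2
U = -1375035 (U = (-878355 - 505705) + 95**2 = -1384060 + 9025 = -1375035)
X(j, w) = 2*j
(X(1283, -550) + Z) + U = (2*1283 - 585768) - 1375035 = (2566 - 585768) - 1375035 = -583202 - 1375035 = -1958237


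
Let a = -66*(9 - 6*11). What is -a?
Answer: -3762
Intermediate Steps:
a = 3762 (a = -66*(9 - 66) = -66*(-57) = 3762)
-a = -1*3762 = -3762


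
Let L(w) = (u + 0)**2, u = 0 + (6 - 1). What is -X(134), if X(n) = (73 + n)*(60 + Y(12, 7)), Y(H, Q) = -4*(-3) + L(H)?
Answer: -20079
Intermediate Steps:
u = 5 (u = 0 + 5 = 5)
L(w) = 25 (L(w) = (5 + 0)**2 = 5**2 = 25)
Y(H, Q) = 37 (Y(H, Q) = -4*(-3) + 25 = 12 + 25 = 37)
X(n) = 7081 + 97*n (X(n) = (73 + n)*(60 + 37) = (73 + n)*97 = 7081 + 97*n)
-X(134) = -(7081 + 97*134) = -(7081 + 12998) = -1*20079 = -20079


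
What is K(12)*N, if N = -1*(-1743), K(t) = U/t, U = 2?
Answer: 581/2 ≈ 290.50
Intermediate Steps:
K(t) = 2/t
N = 1743
K(12)*N = (2/12)*1743 = (2*(1/12))*1743 = (1/6)*1743 = 581/2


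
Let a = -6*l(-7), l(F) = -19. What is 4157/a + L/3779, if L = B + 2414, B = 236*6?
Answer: 16145923/430806 ≈ 37.478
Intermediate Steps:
B = 1416
L = 3830 (L = 1416 + 2414 = 3830)
a = 114 (a = -6*(-19) = 114)
4157/a + L/3779 = 4157/114 + 3830/3779 = 16145923/430806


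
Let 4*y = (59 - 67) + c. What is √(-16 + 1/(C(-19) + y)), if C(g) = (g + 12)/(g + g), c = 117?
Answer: 2*I*√17349285/2085 ≈ 3.9954*I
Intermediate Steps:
y = 109/4 (y = ((59 - 67) + 117)/4 = (-8 + 117)/4 = (¼)*109 = 109/4 ≈ 27.250)
C(g) = (12 + g)/(2*g) (C(g) = (12 + g)/((2*g)) = (12 + g)*(1/(2*g)) = (12 + g)/(2*g))
√(-16 + 1/(C(-19) + y)) = √(-16 + 1/((½)*(12 - 19)/(-19) + 109/4)) = √(-16 + 1/((½)*(-1/19)*(-7) + 109/4)) = √(-16 + 1/(7/38 + 109/4)) = √(-16 + 1/(2085/76)) = √(-16 + 76/2085) = √(-33284/2085) = 2*I*√17349285/2085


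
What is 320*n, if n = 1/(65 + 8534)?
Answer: 320/8599 ≈ 0.037214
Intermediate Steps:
n = 1/8599 ≈ 0.00011629
320*n = 320*(1/8599) = 320/8599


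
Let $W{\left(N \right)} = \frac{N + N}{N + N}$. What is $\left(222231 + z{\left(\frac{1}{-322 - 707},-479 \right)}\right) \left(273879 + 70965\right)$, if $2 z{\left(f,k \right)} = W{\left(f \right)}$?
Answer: $76635199386$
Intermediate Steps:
$W{\left(N \right)} = 1$ ($W{\left(N \right)} = \frac{2 N}{2 N} = 2 N \frac{1}{2 N} = 1$)
$z{\left(f,k \right)} = \frac{1}{2}$ ($z{\left(f,k \right)} = \frac{1}{2} \cdot 1 = \frac{1}{2}$)
$\left(222231 + z{\left(\frac{1}{-322 - 707},-479 \right)}\right) \left(273879 + 70965\right) = \left(222231 + \frac{1}{2}\right) \left(273879 + 70965\right) = \frac{444463}{2} \cdot 344844 = 76635199386$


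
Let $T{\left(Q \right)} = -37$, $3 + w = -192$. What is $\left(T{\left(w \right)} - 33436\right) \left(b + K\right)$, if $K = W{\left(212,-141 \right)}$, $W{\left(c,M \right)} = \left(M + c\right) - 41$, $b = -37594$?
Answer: $1257379772$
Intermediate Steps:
$w = -195$ ($w = -3 - 192 = -195$)
$W{\left(c,M \right)} = -41 + M + c$
$K = 30$ ($K = -41 - 141 + 212 = 30$)
$\left(T{\left(w \right)} - 33436\right) \left(b + K\right) = \left(-37 - 33436\right) \left(-37594 + 30\right) = \left(-33473\right) \left(-37564\right) = 1257379772$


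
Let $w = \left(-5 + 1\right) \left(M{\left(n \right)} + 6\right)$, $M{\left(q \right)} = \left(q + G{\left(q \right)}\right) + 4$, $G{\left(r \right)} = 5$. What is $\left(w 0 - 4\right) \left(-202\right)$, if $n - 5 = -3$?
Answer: $808$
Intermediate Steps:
$n = 2$ ($n = 5 - 3 = 2$)
$M{\left(q \right)} = 9 + q$ ($M{\left(q \right)} = \left(q + 5\right) + 4 = \left(5 + q\right) + 4 = 9 + q$)
$w = -68$ ($w = \left(-5 + 1\right) \left(\left(9 + 2\right) + 6\right) = - 4 \left(11 + 6\right) = \left(-4\right) 17 = -68$)
$\left(w 0 - 4\right) \left(-202\right) = \left(\left(-68\right) 0 - 4\right) \left(-202\right) = \left(0 - 4\right) \left(-202\right) = \left(-4\right) \left(-202\right) = 808$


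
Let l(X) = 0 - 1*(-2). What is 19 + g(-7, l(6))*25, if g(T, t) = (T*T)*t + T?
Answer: 2294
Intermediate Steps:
l(X) = 2 (l(X) = 0 + 2 = 2)
g(T, t) = T + t*T² (g(T, t) = T²*t + T = t*T² + T = T + t*T²)
19 + g(-7, l(6))*25 = 19 - 7*(1 - 7*2)*25 = 19 - 7*(1 - 14)*25 = 19 - 7*(-13)*25 = 19 + 91*25 = 19 + 2275 = 2294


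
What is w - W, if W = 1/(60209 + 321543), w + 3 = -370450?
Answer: -141421173657/381752 ≈ -3.7045e+5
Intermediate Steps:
w = -370453 (w = -3 - 370450 = -370453)
W = 1/381752 ≈ 2.6195e-6
w - W = -370453 - 1*1/381752 = -370453 - 1/381752 = -141421173657/381752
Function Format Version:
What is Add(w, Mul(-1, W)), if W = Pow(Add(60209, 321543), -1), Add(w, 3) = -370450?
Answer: Rational(-141421173657, 381752) ≈ -3.7045e+5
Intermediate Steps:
w = -370453 (w = Add(-3, -370450) = -370453)
W = Rational(1, 381752) (W = Pow(381752, -1) = Rational(1, 381752) ≈ 2.6195e-6)
Add(w, Mul(-1, W)) = Add(-370453, Mul(-1, Rational(1, 381752))) = Add(-370453, Rational(-1, 381752)) = Rational(-141421173657, 381752)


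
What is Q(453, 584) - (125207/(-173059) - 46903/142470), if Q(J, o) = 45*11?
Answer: 12230534513917/24655715730 ≈ 496.05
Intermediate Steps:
Q(J, o) = 495
Q(453, 584) - (125207/(-173059) - 46903/142470) = 495 - (125207/(-173059) - 46903/142470) = 495 - (125207*(-1/173059) - 46903*1/142470) = 495 - (-125207/173059 - 46903/142470) = 495 - 1*(-25955227567/24655715730) = 495 + 25955227567/24655715730 = 12230534513917/24655715730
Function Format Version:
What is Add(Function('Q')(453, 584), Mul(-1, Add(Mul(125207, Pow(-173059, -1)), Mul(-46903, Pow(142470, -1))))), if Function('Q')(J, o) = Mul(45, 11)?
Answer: Rational(12230534513917, 24655715730) ≈ 496.05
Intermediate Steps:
Function('Q')(J, o) = 495
Add(Function('Q')(453, 584), Mul(-1, Add(Mul(125207, Pow(-173059, -1)), Mul(-46903, Pow(142470, -1))))) = Add(495, Mul(-1, Add(Mul(125207, Pow(-173059, -1)), Mul(-46903, Pow(142470, -1))))) = Add(495, Mul(-1, Add(Mul(125207, Rational(-1, 173059)), Mul(-46903, Rational(1, 142470))))) = Add(495, Mul(-1, Add(Rational(-125207, 173059), Rational(-46903, 142470)))) = Add(495, Mul(-1, Rational(-25955227567, 24655715730))) = Add(495, Rational(25955227567, 24655715730)) = Rational(12230534513917, 24655715730)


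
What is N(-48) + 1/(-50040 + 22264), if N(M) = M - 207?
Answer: -7082881/27776 ≈ -255.00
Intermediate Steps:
N(M) = -207 + M
N(-48) + 1/(-50040 + 22264) = (-207 - 48) + 1/(-50040 + 22264) = -255 + 1/(-27776) = -255 - 1/27776 = -7082881/27776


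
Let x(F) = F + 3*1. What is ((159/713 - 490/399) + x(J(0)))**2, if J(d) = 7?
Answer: 133636306969/1651690881 ≈ 80.909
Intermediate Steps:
x(F) = 3 + F (x(F) = F + 3 = 3 + F)
((159/713 - 490/399) + x(J(0)))**2 = ((159/713 - 490/399) + (3 + 7))**2 = ((159*(1/713) - 490*1/399) + 10)**2 = ((159/713 - 70/57) + 10)**2 = (-40847/40641 + 10)**2 = (365563/40641)**2 = 133636306969/1651690881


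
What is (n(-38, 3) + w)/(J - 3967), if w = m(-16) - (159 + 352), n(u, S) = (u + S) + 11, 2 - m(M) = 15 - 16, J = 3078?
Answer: 76/127 ≈ 0.59842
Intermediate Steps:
m(M) = 3 (m(M) = 2 - (15 - 16) = 2 - 1*(-1) = 2 + 1 = 3)
n(u, S) = 11 + S + u (n(u, S) = (S + u) + 11 = 11 + S + u)
w = -508 (w = 3 - (159 + 352) = 3 - 1*511 = 3 - 511 = -508)
(n(-38, 3) + w)/(J - 3967) = ((11 + 3 - 38) - 508)/(3078 - 3967) = (-24 - 508)/(-889) = -532*(-1/889) = 76/127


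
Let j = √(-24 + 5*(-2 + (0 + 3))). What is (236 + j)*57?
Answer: 13452 + 57*I*√19 ≈ 13452.0 + 248.46*I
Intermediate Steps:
j = I*√19 (j = √(-24 + 5*(-2 + 3)) = √(-24 + 5*1) = √(-24 + 5) = √(-19) = I*√19 ≈ 4.3589*I)
(236 + j)*57 = (236 + I*√19)*57 = 13452 + 57*I*√19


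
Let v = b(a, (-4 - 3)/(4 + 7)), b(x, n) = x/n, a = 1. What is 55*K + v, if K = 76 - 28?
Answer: 18469/7 ≈ 2638.4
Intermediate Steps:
K = 48
v = -11/7 (v = 1/((-4 - 3)/(4 + 7)) = 1/(-7/11) = 1*(-11/7) = -11/7 ≈ -1.5714)
55*K + v = 55*48 - 11/7 = 2640 - 11/7 = 18469/7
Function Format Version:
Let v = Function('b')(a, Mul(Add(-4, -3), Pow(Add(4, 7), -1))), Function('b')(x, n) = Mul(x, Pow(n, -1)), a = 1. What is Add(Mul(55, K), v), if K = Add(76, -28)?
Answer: Rational(18469, 7) ≈ 2638.4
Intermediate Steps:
K = 48
v = Rational(-11, 7) (v = Mul(1, Pow(Mul(Add(-4, -3), Pow(Add(4, 7), -1)), -1)) = Mul(1, Pow(Mul(-7, Pow(11, -1)), -1)) = Mul(1, Pow(Mul(-7, Rational(1, 11)), -1)) = Mul(1, Pow(Rational(-7, 11), -1)) = Mul(1, Rational(-11, 7)) = Rational(-11, 7) ≈ -1.5714)
Add(Mul(55, K), v) = Add(Mul(55, 48), Rational(-11, 7)) = Add(2640, Rational(-11, 7)) = Rational(18469, 7)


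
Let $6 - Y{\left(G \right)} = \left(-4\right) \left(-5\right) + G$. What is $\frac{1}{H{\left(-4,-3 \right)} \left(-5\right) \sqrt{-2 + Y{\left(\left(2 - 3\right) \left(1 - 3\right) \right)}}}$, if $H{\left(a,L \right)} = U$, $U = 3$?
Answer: $\frac{i \sqrt{2}}{90} \approx 0.015713 i$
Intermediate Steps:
$H{\left(a,L \right)} = 3$
$Y{\left(G \right)} = -14 - G$ ($Y{\left(G \right)} = 6 - \left(\left(-4\right) \left(-5\right) + G\right) = 6 - \left(20 + G\right) = -14 - G$)
$\frac{1}{H{\left(-4,-3 \right)} \left(-5\right) \sqrt{-2 + Y{\left(\left(2 - 3\right) \left(1 - 3\right) \right)}}} = \frac{1}{3 \left(-5\right) \sqrt{-2 - \left(14 + \left(2 - 3\right) \left(1 - 3\right)\right)}} = \frac{1}{\left(-15\right) \sqrt{-2 - \left(14 - -2\right)}} = \frac{1}{\left(-15\right) \sqrt{-2 - 16}} = \frac{1}{\left(-15\right) \sqrt{-18}} = \frac{1}{\left(-15\right) 3 i \sqrt{2}} = \frac{1}{\left(-45\right) i \sqrt{2}} = \frac{i \sqrt{2}}{90}$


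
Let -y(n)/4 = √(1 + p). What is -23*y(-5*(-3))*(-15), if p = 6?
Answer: -1380*√7 ≈ -3651.1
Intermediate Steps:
y(n) = -4*√7 (y(n) = -4*√(1 + 6) = -4*√7)
-23*y(-5*(-3))*(-15) = -(-92)*√7*(-15) = (92*√7)*(-15) = -1380*√7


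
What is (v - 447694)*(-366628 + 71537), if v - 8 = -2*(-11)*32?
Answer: 131900365362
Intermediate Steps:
v = 712 (v = 8 - 2*(-11)*32 = 8 + 22*32 = 8 + 704 = 712)
(v - 447694)*(-366628 + 71537) = (712 - 447694)*(-366628 + 71537) = -446982*(-295091) = 131900365362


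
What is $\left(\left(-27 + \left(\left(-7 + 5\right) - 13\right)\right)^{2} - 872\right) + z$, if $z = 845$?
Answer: $1737$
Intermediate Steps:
$\left(\left(-27 + \left(\left(-7 + 5\right) - 13\right)\right)^{2} - 872\right) + z = \left(\left(-27 + \left(\left(-7 + 5\right) - 13\right)\right)^{2} - 872\right) + 845 = \left(\left(-27 - 15\right)^{2} - 872\right) + 845 = \left(\left(-42\right)^{2} - 872\right) + 845 = \left(1764 - 872\right) + 845 = 892 + 845 = 1737$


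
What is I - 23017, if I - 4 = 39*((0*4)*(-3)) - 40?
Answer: -23053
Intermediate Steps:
I = -36 (I = 4 + (39*((0*4)*(-3)) - 40) = 4 + (39*(0*(-3)) - 40) = 4 + (39*0 - 40) = 4 + (0 - 40) = 4 - 40 = -36)
I - 23017 = -36 - 23017 = -23053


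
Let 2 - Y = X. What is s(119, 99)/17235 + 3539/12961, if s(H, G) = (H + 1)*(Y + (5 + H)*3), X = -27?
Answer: 45645199/14892189 ≈ 3.0650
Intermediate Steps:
Y = 29 (Y = 2 - 1*(-27) = 2 + 27 = 29)
s(H, G) = (1 + H)*(44 + 3*H) (s(H, G) = (H + 1)*(29 + (5 + H)*3) = (1 + H)*(29 + (15 + 3*H)) = (1 + H)*(44 + 3*H))
s(119, 99)/17235 + 3539/12961 = (44 + 3*119² + 47*119)/17235 + 3539/12961 = (44 + 3*14161 + 5593)*(1/17235) + 3539*(1/12961) = (44 + 42483 + 5593)*(1/17235) + 3539/12961 = 48120*(1/17235) + 3539/12961 = 3208/1149 + 3539/12961 = 45645199/14892189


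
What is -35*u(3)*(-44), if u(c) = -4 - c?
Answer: -10780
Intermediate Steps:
-35*u(3)*(-44) = -35*(-4 - 1*3)*(-44) = -35*(-4 - 3)*(-44) = -35*(-7)*(-44) = 245*(-44) = -10780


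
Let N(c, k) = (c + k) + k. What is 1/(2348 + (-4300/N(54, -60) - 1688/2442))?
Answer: 1221/2945614 ≈ 0.00041451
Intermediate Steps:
N(c, k) = c + 2*k
1/(2348 + (-4300/N(54, -60) - 1688/2442)) = 1/(2348 + (-4300/(54 + 2*(-60)) - 1688/2442)) = 1/(2348 + (-4300/(54 - 120) - 1688*1/2442)) = 1/(2348 + (-4300/(-66) - 844/1221)) = 1/(2348 + (-4300*(-1/66) - 844/1221)) = 1/(2348 + (2150/33 - 844/1221)) = 1/(2348 + 78706/1221) = 1/(2945614/1221) = 1221/2945614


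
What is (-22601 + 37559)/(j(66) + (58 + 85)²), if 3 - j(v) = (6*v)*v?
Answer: -7479/2842 ≈ -2.6316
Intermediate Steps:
j(v) = 3 - 6*v² (j(v) = 3 - 6*v*v = 3 - 6*v²)
(-22601 + 37559)/(j(66) + (58 + 85)²) = (-22601 + 37559)/((3 - 6*66²) + (58 + 85)²) = 14958/((3 - 6*4356) + 143²) = 14958/((3 - 26136) + 20449) = 14958/(-26133 + 20449) = 14958/(-5684) = 14958*(-1/5684) = -7479/2842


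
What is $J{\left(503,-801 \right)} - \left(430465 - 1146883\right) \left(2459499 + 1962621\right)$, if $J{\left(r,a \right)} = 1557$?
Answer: $3168086367717$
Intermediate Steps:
$J{\left(503,-801 \right)} - \left(430465 - 1146883\right) \left(2459499 + 1962621\right) = 1557 - \left(430465 - 1146883\right) \left(2459499 + 1962621\right) = 1557 - \left(-716418\right) 4422120 = 1557 - -3168086366160 = 1557 + 3168086366160 = 3168086367717$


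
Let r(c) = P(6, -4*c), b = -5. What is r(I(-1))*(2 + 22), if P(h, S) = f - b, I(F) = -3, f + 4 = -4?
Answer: -72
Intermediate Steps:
f = -8 (f = -4 - 4 = -8)
P(h, S) = -3 (P(h, S) = -8 - 1*(-5) = -8 + 5 = -3)
r(c) = -3
r(I(-1))*(2 + 22) = -3*(2 + 22) = -3*24 = -72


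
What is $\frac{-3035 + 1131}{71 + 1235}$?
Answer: $- \frac{952}{653} \approx -1.4579$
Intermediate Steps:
$\frac{-3035 + 1131}{71 + 1235} = - \frac{1904}{1306} = \left(-1904\right) \frac{1}{1306} = - \frac{952}{653}$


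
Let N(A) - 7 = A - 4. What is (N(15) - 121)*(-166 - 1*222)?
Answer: 39964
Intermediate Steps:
N(A) = 3 + A (N(A) = 7 + (A - 4) = 7 + (-4 + A) = 3 + A)
(N(15) - 121)*(-166 - 1*222) = ((3 + 15) - 121)*(-166 - 1*222) = (18 - 121)*(-166 - 222) = -103*(-388) = 39964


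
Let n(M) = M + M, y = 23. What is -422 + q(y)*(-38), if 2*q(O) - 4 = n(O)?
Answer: -1372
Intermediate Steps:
n(M) = 2*M
q(O) = 2 + O (q(O) = 2 + (2*O)/2 = 2 + O)
-422 + q(y)*(-38) = -422 + (2 + 23)*(-38) = -422 + 25*(-38) = -422 - 950 = -1372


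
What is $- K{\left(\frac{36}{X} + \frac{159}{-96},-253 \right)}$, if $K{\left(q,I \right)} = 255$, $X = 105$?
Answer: $-255$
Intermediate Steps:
$- K{\left(\frac{36}{X} + \frac{159}{-96},-253 \right)} = \left(-1\right) 255 = -255$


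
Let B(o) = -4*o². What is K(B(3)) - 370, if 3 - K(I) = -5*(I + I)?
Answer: -727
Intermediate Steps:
K(I) = 3 + 10*I (K(I) = 3 - (-5)*(I + I) = 3 - (-5)*2*I = 3 - (-10)*I = 3 + 10*I)
K(B(3)) - 370 = (3 + 10*(-4*3²)) - 370 = (3 + 10*(-4*9)) - 370 = (3 + 10*(-36)) - 370 = (3 - 360) - 370 = -357 - 370 = -727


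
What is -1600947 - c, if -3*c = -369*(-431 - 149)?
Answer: -1529607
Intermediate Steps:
c = -71340 (c = -(-123)*(-431 - 149) = -(-123)*(-580) = -⅓*214020 = -71340)
-1600947 - c = -1600947 - 1*(-71340) = -1600947 + 71340 = -1529607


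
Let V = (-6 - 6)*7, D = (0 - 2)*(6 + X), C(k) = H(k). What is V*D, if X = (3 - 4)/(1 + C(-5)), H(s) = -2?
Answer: 1176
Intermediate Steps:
C(k) = -2
X = 1 (X = (3 - 4)/(1 - 2) = -1/(-1) = -1*(-1) = 1)
D = -14 (D = (0 - 2)*(6 + 1) = -2*7 = -14)
V = -84 (V = -12*7 = -84)
V*D = -84*(-14) = 1176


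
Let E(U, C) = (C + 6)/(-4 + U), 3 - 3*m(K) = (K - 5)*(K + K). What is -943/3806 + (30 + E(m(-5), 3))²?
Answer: 40016684711/45219086 ≈ 884.95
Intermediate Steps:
m(K) = 1 - 2*K*(-5 + K)/3 (m(K) = 1 - (K - 5)*(K + K)/3 = 1 - (-5 + K)*2*K/3 = 1 - 2*K*(-5 + K)/3)
E(U, C) = (6 + C)/(-4 + U)
-943/3806 + (30 + E(m(-5), 3))² = -943/3806 + (30 + (6 + 3)/(-4 + (1 - ⅔*(-5)² + (10/3)*(-5))))² = -943*1/3806 + (30 + 9/(-4 + (1 - ⅔*25 - 50/3)))² = -943/3806 + (30 + 9/(-4 + (1 - 50/3 - 50/3)))² = -943/3806 + (30 + 9/(-4 - 97/3))² = -943/3806 + (30 + 9/(-109/3))² = -943/3806 + (30 - 3/109*9)² = -943/3806 + (30 - 27/109)² = -943/3806 + (3243/109)² = -943/3806 + 10517049/11881 = 40016684711/45219086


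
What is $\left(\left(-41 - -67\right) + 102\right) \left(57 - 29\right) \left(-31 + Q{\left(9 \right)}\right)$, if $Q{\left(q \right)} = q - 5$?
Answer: $-96768$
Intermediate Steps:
$Q{\left(q \right)} = -5 + q$ ($Q{\left(q \right)} = q - 5 = -5 + q$)
$\left(\left(-41 - -67\right) + 102\right) \left(57 - 29\right) \left(-31 + Q{\left(9 \right)}\right) = \left(\left(-41 - -67\right) + 102\right) \left(57 - 29\right) \left(-31 + \left(-5 + 9\right)\right) = \left(\left(-41 + 67\right) + 102\right) 28 \left(-31 + 4\right) = \left(26 + 102\right) 28 \left(-27\right) = 128 \left(-756\right) = -96768$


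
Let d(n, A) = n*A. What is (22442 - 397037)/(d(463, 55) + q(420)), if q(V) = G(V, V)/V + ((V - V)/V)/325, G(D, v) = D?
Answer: -22035/1498 ≈ -14.710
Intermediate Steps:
d(n, A) = A*n
q(V) = 1 (q(V) = V/V + ((V - V)/V)/325 = 1 + (0/V)*(1/325) = 1 + 0*(1/325) = 1 + 0 = 1)
(22442 - 397037)/(d(463, 55) + q(420)) = (22442 - 397037)/(55*463 + 1) = -374595/(25465 + 1) = -374595/25466 = -374595*1/25466 = -22035/1498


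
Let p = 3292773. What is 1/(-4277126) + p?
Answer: 14083605010397/4277126 ≈ 3.2928e+6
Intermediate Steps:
1/(-4277126) + p = 1/(-4277126) + 3292773 = -1/4277126 + 3292773 = 14083605010397/4277126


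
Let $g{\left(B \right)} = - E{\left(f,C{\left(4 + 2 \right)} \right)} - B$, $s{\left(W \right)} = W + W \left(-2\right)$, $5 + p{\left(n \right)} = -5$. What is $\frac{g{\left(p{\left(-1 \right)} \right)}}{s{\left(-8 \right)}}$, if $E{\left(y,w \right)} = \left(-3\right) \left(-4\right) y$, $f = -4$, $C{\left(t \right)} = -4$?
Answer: $\frac{29}{4} \approx 7.25$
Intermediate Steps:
$p{\left(n \right)} = -10$ ($p{\left(n \right)} = -5 - 5 = -10$)
$E{\left(y,w \right)} = 12 y$
$s{\left(W \right)} = - W$ ($s{\left(W \right)} = W - 2 W = - W$)
$g{\left(B \right)} = 48 - B$ ($g{\left(B \right)} = - 12 \left(-4\right) - B = \left(-1\right) \left(-48\right) - B = 48 - B$)
$\frac{g{\left(p{\left(-1 \right)} \right)}}{s{\left(-8 \right)}} = \frac{48 - -10}{\left(-1\right) \left(-8\right)} = \frac{48 + 10}{8} = 58 \cdot \frac{1}{8} = \frac{29}{4}$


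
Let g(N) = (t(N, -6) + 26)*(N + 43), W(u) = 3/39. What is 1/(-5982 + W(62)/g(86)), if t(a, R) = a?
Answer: -187824/1123563167 ≈ -0.00016717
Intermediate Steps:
W(u) = 1/13 (W(u) = 3*(1/39) = 1/13)
g(N) = (26 + N)*(43 + N) (g(N) = (N + 26)*(N + 43) = (26 + N)*(43 + N))
1/(-5982 + W(62)/g(86)) = 1/(-5982 + 1/(13*(1118 + 86² + 69*86))) = 1/(-5982 + 1/(13*(1118 + 7396 + 5934))) = 1/(-5982 + (1/13)/14448) = 1/(-5982 + (1/13)*(1/14448)) = 1/(-5982 + 1/187824) = 1/(-1123563167/187824) = -187824/1123563167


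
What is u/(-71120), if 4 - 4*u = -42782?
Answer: -21393/142240 ≈ -0.15040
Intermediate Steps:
u = 21393/2 (u = 1 - ¼*(-42782) = 1 + 21391/2 = 21393/2 ≈ 10697.)
u/(-71120) = (21393/2)/(-71120) = (21393/2)*(-1/71120) = -21393/142240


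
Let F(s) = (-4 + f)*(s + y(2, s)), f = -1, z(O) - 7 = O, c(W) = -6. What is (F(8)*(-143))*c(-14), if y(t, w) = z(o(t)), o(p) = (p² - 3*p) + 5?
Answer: -77220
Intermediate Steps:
o(p) = 5 + p² - 3*p
z(O) = 7 + O
y(t, w) = 12 + t² - 3*t (y(t, w) = 7 + (5 + t² - 3*t) = 12 + t² - 3*t)
F(s) = -50 - 5*s (F(s) = (-4 - 1)*(s + (12 + 2² - 3*2)) = -5*(s + (12 + 4 - 6)) = -5*(s + 10) = -5*(10 + s) = -50 - 5*s)
(F(8)*(-143))*c(-14) = ((-50 - 5*8)*(-143))*(-6) = ((-50 - 40)*(-143))*(-6) = -90*(-143)*(-6) = 12870*(-6) = -77220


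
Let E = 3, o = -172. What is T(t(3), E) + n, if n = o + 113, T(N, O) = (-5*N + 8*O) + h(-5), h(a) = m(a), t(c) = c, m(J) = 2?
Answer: -48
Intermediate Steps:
h(a) = 2
T(N, O) = 2 - 5*N + 8*O (T(N, O) = (-5*N + 8*O) + 2 = 2 - 5*N + 8*O)
n = -59 (n = -172 + 113 = -59)
T(t(3), E) + n = (2 - 5*3 + 8*3) - 59 = (2 - 15 + 24) - 59 = 11 - 59 = -48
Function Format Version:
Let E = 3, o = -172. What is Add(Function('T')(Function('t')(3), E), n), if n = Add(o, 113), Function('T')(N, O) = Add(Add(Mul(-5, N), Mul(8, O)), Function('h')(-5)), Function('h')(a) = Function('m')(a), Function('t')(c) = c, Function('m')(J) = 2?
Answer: -48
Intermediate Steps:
Function('h')(a) = 2
Function('T')(N, O) = Add(2, Mul(-5, N), Mul(8, O)) (Function('T')(N, O) = Add(Add(Mul(-5, N), Mul(8, O)), 2) = Add(2, Mul(-5, N), Mul(8, O)))
n = -59 (n = Add(-172, 113) = -59)
Add(Function('T')(Function('t')(3), E), n) = Add(Add(2, Mul(-5, 3), Mul(8, 3)), -59) = Add(Add(2, -15, 24), -59) = Add(11, -59) = -48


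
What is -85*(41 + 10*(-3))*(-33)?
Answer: 30855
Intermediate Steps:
-85*(41 + 10*(-3))*(-33) = -85*(41 - 30)*(-33) = -85*11*(-33) = -935*(-33) = 30855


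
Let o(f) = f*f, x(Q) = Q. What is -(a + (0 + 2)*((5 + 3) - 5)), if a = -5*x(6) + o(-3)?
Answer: 15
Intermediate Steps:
o(f) = f**2
a = -21 (a = -5*6 + (-3)**2 = -30 + 9 = -21)
-(a + (0 + 2)*((5 + 3) - 5)) = -(-21 + (0 + 2)*((5 + 3) - 5)) = -(-21 + 2*(8 - 5)) = -(-21 + 2*3) = -(-21 + 6) = -1*(-15) = 15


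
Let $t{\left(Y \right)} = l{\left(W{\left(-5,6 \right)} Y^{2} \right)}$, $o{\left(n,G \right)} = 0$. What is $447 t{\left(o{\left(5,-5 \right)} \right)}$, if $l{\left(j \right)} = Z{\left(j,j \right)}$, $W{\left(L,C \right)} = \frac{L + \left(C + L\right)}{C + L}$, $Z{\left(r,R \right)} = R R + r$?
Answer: $0$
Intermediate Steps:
$Z{\left(r,R \right)} = r + R^{2}$ ($Z{\left(r,R \right)} = R^{2} + r = r + R^{2}$)
$W{\left(L,C \right)} = \frac{C + 2 L}{C + L}$
$l{\left(j \right)} = j + j^{2}$
$t{\left(Y \right)} = - 4 Y^{2} \left(1 - 4 Y^{2}\right)$ ($t{\left(Y \right)} = \frac{6 + 2 \left(-5\right)}{6 - 5} Y^{2} \left(1 + \frac{6 + 2 \left(-5\right)}{6 - 5} Y^{2}\right) = \frac{6 - 10}{1} Y^{2} \left(1 + \frac{6 - 10}{1} Y^{2}\right) = 1 \left(-4\right) Y^{2} \left(1 + 1 \left(-4\right) Y^{2}\right) = - 4 Y^{2} \left(1 - 4 Y^{2}\right)$)
$447 t{\left(o{\left(5,-5 \right)} \right)} = 447 \cdot 0^{2} \left(-4 + 16 \cdot 0^{2}\right) = 447 \cdot 0 \left(-4 + 16 \cdot 0\right) = 447 \cdot 0 \left(-4 + 0\right) = 447 \cdot 0 \left(-4\right) = 447 \cdot 0 = 0$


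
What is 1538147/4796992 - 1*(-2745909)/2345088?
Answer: 87391633217/58590460288 ≈ 1.4916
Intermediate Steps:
1538147/4796992 - 1*(-2745909)/2345088 = 1538147*(1/4796992) + 2745909*(1/2345088) = 1538147/4796992 + 915303/781696 = 87391633217/58590460288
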